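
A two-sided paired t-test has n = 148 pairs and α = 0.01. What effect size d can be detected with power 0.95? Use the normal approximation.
d ≈ 0.35

Minimum detectable effect (paired t-test, normal approximation):
d = (z_{α/2} + z_β) / √n
d = (2.576 + 1.645) / √148
d = 4.221 / 12.166
d ≈ 0.35

By Cohen's convention (0.2 small / 0.5 medium / 0.8 large): small effect.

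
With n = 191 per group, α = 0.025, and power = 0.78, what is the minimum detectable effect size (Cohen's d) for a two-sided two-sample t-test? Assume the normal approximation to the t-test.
d ≈ 0.31

Minimum detectable effect (two-sample t-test, normal approximation):
d = (z_{α/2} + z_β) / √(n/2)
d = (2.241 + 0.772) / √(191/2)
d = 3.014 / 9.772
d ≈ 0.31

By Cohen's convention (0.2 small / 0.5 medium / 0.8 large): small effect.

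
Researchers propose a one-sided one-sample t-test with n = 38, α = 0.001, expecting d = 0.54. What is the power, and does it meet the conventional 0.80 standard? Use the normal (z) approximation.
Power ≈ 0.59; the study is underpowered (power < 0.80)

Power calculation (one-sample t-test, normal approximation):
z_β = d · √n - z_α
z_β = 0.54 · √38 - 3.090
z_β = 0.54 · 6.164 - 3.090
z_β = 0.239

Power = Φ(z_β) = Φ(0.239) ≈ 0.594

Effect size d = 0.54 is medium by Cohen's convention (0.2/0.5/0.8).

Threshold: power ≥ 0.80 is conventionally adequate.
Power ≈ 0.59 → the study is underpowered (power < 0.80).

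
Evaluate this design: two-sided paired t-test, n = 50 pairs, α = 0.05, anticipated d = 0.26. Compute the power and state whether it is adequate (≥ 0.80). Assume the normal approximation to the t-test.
Power ≈ 0.45; the study is underpowered (power < 0.80)

Power calculation (paired t-test, normal approximation):
z_β = d · √n - z_{α/2}
z_β = 0.26 · √50 - 1.960
z_β = 0.26 · 7.071 - 1.960
z_β = -0.121

Power = Φ(z_β) = Φ(-0.121) ≈ 0.452

Effect size d = 0.26 is small by Cohen's convention (0.2/0.5/0.8).

Threshold: power ≥ 0.80 is conventionally adequate.
Power ≈ 0.45 → the study is underpowered (power < 0.80).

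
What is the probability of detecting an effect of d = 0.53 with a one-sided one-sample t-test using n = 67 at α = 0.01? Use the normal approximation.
Power ≈ 0.98

Power calculation (one-sample t-test, normal approximation):
z_β = d · √n - z_α
z_β = 0.53 · √67 - 2.326
z_β = 0.53 · 8.185 - 2.326
z_β = 2.012

Power = Φ(z_β) = Φ(2.012) ≈ 0.978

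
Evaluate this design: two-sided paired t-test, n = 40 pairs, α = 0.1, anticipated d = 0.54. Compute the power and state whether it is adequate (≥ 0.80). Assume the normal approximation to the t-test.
Power ≈ 0.96; the study is adequately powered (power ≥ 0.80)

Power calculation (paired t-test, normal approximation):
z_β = d · √n - z_{α/2}
z_β = 0.54 · √40 - 1.645
z_β = 0.54 · 6.325 - 1.645
z_β = 1.770

Power = Φ(z_β) = Φ(1.770) ≈ 0.962

Effect size d = 0.54 is medium by Cohen's convention (0.2/0.5/0.8).

Threshold: power ≥ 0.80 is conventionally adequate.
Power ≈ 0.96 → the study is adequately powered (power ≥ 0.80).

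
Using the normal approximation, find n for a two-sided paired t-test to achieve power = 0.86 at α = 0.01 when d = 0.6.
n = 38 pairs

Sample size formula (paired t-test, normal approximation):
n = ((z_{α/2} + z_β) / d)²

z_{α/2} = 2.576 (for α = 0.01, two-sided)
z_β = 1.080 (for power = 0.86)
d = 0.6

n = ((2.576 + 1.080) / 0.6)²
n = (6.093)²
n ≈ 37.12
Round up to the next whole number: n = 38 pairs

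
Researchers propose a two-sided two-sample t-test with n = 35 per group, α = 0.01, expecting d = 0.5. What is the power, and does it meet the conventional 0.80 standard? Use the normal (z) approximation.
Power ≈ 0.31; the study is underpowered (power < 0.80)

Power calculation (two-sample t-test, normal approximation):
z_β = d · √(n/2) - z_{α/2}
z_β = 0.5 · √(35/2) - 2.576
z_β = 0.5 · 4.183 - 2.576
z_β = -0.484

Power = Φ(z_β) = Φ(-0.484) ≈ 0.314

Effect size d = 0.5 is medium by Cohen's convention (0.2/0.5/0.8).

Threshold: power ≥ 0.80 is conventionally adequate.
Power ≈ 0.31 → the study is underpowered (power < 0.80).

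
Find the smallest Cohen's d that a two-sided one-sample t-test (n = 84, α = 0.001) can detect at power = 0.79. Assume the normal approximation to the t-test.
d ≈ 0.45

Minimum detectable effect (one-sample t-test, normal approximation):
d = (z_{α/2} + z_β) / √n
d = (3.291 + 0.806) / √84
d = 4.097 / 9.165
d ≈ 0.45

By Cohen's convention (0.2 small / 0.5 medium / 0.8 large): small effect.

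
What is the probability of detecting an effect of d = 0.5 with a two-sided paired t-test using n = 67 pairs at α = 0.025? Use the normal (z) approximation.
Power ≈ 0.97

Power calculation (paired t-test, normal approximation):
z_β = d · √n - z_{α/2}
z_β = 0.5 · √67 - 2.241
z_β = 0.5 · 8.185 - 2.241
z_β = 1.851

Power = Φ(z_β) = Φ(1.851) ≈ 0.968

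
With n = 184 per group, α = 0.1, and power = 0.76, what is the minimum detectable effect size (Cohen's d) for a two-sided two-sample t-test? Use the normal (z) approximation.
d ≈ 0.25

Minimum detectable effect (two-sample t-test, normal approximation):
d = (z_{α/2} + z_β) / √(n/2)
d = (1.645 + 0.706) / √(184/2)
d = 2.351 / 9.592
d ≈ 0.25

By Cohen's convention (0.2 small / 0.5 medium / 0.8 large): small effect.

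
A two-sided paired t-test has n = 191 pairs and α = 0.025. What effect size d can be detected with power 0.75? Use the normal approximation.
d ≈ 0.21

Minimum detectable effect (paired t-test, normal approximation):
d = (z_{α/2} + z_β) / √n
d = (2.241 + 0.674) / √191
d = 2.916 / 13.820
d ≈ 0.21

By Cohen's convention (0.2 small / 0.5 medium / 0.8 large): small effect.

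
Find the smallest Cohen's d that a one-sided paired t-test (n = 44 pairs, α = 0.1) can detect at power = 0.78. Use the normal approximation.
d ≈ 0.31

Minimum detectable effect (paired t-test, normal approximation):
d = (z_α + z_β) / √n
d = (1.282 + 0.772) / √44
d = 2.054 / 6.633
d ≈ 0.31

By Cohen's convention (0.2 small / 0.5 medium / 0.8 large): small effect.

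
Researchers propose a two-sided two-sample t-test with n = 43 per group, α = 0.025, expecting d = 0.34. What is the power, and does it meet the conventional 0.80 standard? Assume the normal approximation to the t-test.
Power ≈ 0.25; the study is underpowered (power < 0.80)

Power calculation (two-sample t-test, normal approximation):
z_β = d · √(n/2) - z_{α/2}
z_β = 0.34 · √(43/2) - 2.241
z_β = 0.34 · 4.637 - 2.241
z_β = -0.665

Power = Φ(z_β) = Φ(-0.665) ≈ 0.253

Effect size d = 0.34 is small by Cohen's convention (0.2/0.5/0.8).

Threshold: power ≥ 0.80 is conventionally adequate.
Power ≈ 0.25 → the study is underpowered (power < 0.80).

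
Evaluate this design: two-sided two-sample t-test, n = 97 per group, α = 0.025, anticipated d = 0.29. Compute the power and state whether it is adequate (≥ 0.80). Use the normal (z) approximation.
Power ≈ 0.41; the study is underpowered (power < 0.80)

Power calculation (two-sample t-test, normal approximation):
z_β = d · √(n/2) - z_{α/2}
z_β = 0.29 · √(97/2) - 2.241
z_β = 0.29 · 6.964 - 2.241
z_β = -0.222

Power = Φ(z_β) = Φ(-0.222) ≈ 0.412

Effect size d = 0.29 is small by Cohen's convention (0.2/0.5/0.8).

Threshold: power ≥ 0.80 is conventionally adequate.
Power ≈ 0.41 → the study is underpowered (power < 0.80).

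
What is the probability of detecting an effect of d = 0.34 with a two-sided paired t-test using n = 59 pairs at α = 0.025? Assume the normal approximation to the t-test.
Power ≈ 0.64

Power calculation (paired t-test, normal approximation):
z_β = d · √n - z_{α/2}
z_β = 0.34 · √59 - 2.241
z_β = 0.34 · 7.681 - 2.241
z_β = 0.370

Power = Φ(z_β) = Φ(0.370) ≈ 0.644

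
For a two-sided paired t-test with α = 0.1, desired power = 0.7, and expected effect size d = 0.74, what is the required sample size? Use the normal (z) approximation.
n = 9 pairs

Sample size formula (paired t-test, normal approximation):
n = ((z_{α/2} + z_β) / d)²

z_{α/2} = 1.645 (for α = 0.1, two-sided)
z_β = 0.524 (for power = 0.7)
d = 0.74

n = ((1.645 + 0.524) / 0.74)²
n = (2.931)²
n ≈ 8.59
Round up to the next whole number: n = 9 pairs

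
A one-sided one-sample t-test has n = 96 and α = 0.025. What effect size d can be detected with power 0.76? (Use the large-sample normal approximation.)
d ≈ 0.27

Minimum detectable effect (one-sample t-test, normal approximation):
d = (z_α + z_β) / √n
d = (1.960 + 0.706) / √96
d = 2.666 / 9.798
d ≈ 0.27

By Cohen's convention (0.2 small / 0.5 medium / 0.8 large): small effect.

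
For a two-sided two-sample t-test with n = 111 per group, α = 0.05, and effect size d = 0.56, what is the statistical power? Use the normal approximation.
Power ≈ 0.99

Power calculation (two-sample t-test, normal approximation):
z_β = d · √(n/2) - z_{α/2}
z_β = 0.56 · √(111/2) - 1.960
z_β = 0.56 · 7.450 - 1.960
z_β = 2.212

Power = Φ(z_β) = Φ(2.212) ≈ 0.987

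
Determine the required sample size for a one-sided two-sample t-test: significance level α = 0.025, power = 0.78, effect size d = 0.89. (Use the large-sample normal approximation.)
n = 19 per group

Sample size formula (two-sample t-test, normal approximation):
n = 2 · ((z_α + z_β) / d)²

z_α = 1.960 (for α = 0.025, one-sided)
z_β = 0.772 (for power = 0.78)
d = 0.89

n = 2 · ((1.960 + 0.772) / 0.89)²
n = 2 · (3.070)²
n ≈ 18.85
Round up to the next whole number: n = 19 per group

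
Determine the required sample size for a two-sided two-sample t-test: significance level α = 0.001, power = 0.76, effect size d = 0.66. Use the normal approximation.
n = 74 per group

Sample size formula (two-sample t-test, normal approximation):
n = 2 · ((z_{α/2} + z_β) / d)²

z_{α/2} = 3.291 (for α = 0.001, two-sided)
z_β = 0.706 (for power = 0.76)
d = 0.66

n = 2 · ((3.291 + 0.706) / 0.66)²
n = 2 · (6.056)²
n ≈ 73.35
Round up to the next whole number: n = 74 per group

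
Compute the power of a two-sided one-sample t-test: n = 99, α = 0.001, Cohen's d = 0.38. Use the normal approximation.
Power ≈ 0.69

Power calculation (one-sample t-test, normal approximation):
z_β = d · √n - z_{α/2}
z_β = 0.38 · √99 - 3.291
z_β = 0.38 · 9.950 - 3.291
z_β = 0.490

Power = Φ(z_β) = Φ(0.490) ≈ 0.688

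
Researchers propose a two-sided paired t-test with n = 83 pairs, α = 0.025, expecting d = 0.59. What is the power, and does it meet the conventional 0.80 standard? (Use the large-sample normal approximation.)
Power ≈ 1.00; the study is adequately powered (power ≥ 0.80)

Power calculation (paired t-test, normal approximation):
z_β = d · √n - z_{α/2}
z_β = 0.59 · √83 - 2.241
z_β = 0.59 · 9.110 - 2.241
z_β = 3.134

Power = Φ(z_β) = Φ(3.134) ≈ 0.999

Effect size d = 0.59 is medium by Cohen's convention (0.2/0.5/0.8).

Threshold: power ≥ 0.80 is conventionally adequate.
Power ≈ 1.00 → the study is adequately powered (power ≥ 0.80).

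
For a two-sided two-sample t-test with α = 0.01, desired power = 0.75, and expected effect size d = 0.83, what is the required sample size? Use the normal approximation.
n = 31 per group

Sample size formula (two-sample t-test, normal approximation):
n = 2 · ((z_{α/2} + z_β) / d)²

z_{α/2} = 2.576 (for α = 0.01, two-sided)
z_β = 0.674 (for power = 0.75)
d = 0.83

n = 2 · ((2.576 + 0.674) / 0.83)²
n = 2 · (3.916)²
n ≈ 30.67
Round up to the next whole number: n = 31 per group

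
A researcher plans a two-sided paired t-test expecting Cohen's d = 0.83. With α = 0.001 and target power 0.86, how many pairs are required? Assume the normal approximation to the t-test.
n = 28 pairs

Sample size formula (paired t-test, normal approximation):
n = ((z_{α/2} + z_β) / d)²

z_{α/2} = 3.291 (for α = 0.001, two-sided)
z_β = 1.080 (for power = 0.86)
d = 0.83

n = ((3.291 + 1.080) / 0.83)²
n = (5.266)²
n ≈ 27.73
Round up to the next whole number: n = 28 pairs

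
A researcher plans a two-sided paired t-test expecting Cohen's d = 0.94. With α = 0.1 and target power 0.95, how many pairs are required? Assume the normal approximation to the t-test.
n = 13 pairs

Sample size formula (paired t-test, normal approximation):
n = ((z_{α/2} + z_β) / d)²

z_{α/2} = 1.645 (for α = 0.1, two-sided)
z_β = 1.645 (for power = 0.95)
d = 0.94

n = ((1.645 + 1.645) / 0.94)²
n = (3.500)²
n ≈ 12.25
Round up to the next whole number: n = 13 pairs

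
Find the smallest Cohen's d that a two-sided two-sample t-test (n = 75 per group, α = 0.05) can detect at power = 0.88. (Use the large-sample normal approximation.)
d ≈ 0.51

Minimum detectable effect (two-sample t-test, normal approximation):
d = (z_{α/2} + z_β) / √(n/2)
d = (1.960 + 1.175) / √(75/2)
d = 3.135 / 6.124
d ≈ 0.51

By Cohen's convention (0.2 small / 0.5 medium / 0.8 large): medium effect.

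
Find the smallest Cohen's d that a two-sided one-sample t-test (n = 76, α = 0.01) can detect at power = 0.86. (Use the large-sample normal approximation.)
d ≈ 0.42

Minimum detectable effect (one-sample t-test, normal approximation):
d = (z_{α/2} + z_β) / √n
d = (2.576 + 1.080) / √76
d = 3.656 / 8.718
d ≈ 0.42

By Cohen's convention (0.2 small / 0.5 medium / 0.8 large): small effect.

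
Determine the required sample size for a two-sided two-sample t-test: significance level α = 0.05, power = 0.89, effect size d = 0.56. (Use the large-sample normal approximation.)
n = 65 per group

Sample size formula (two-sample t-test, normal approximation):
n = 2 · ((z_{α/2} + z_β) / d)²

z_{α/2} = 1.960 (for α = 0.05, two-sided)
z_β = 1.227 (for power = 0.89)
d = 0.56

n = 2 · ((1.960 + 1.227) / 0.56)²
n = 2 · (5.691)²
n ≈ 64.77
Round up to the next whole number: n = 65 per group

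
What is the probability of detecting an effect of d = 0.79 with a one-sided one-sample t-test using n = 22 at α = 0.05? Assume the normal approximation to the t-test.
Power ≈ 0.98

Power calculation (one-sample t-test, normal approximation):
z_β = d · √n - z_α
z_β = 0.79 · √22 - 1.645
z_β = 0.79 · 4.690 - 1.645
z_β = 2.061

Power = Φ(z_β) = Φ(2.061) ≈ 0.980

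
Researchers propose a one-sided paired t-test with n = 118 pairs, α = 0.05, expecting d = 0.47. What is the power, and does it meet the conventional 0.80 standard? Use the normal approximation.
Power ≈ 1.00; the study is adequately powered (power ≥ 0.80)

Power calculation (paired t-test, normal approximation):
z_β = d · √n - z_α
z_β = 0.47 · √118 - 1.645
z_β = 0.47 · 10.863 - 1.645
z_β = 3.461

Power = Φ(z_β) = Φ(3.461) ≈ 1.000

Effect size d = 0.47 is small by Cohen's convention (0.2/0.5/0.8).

Threshold: power ≥ 0.80 is conventionally adequate.
Power ≈ 1.00 → the study is adequately powered (power ≥ 0.80).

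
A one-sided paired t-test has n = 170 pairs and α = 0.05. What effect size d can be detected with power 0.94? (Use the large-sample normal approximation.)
d ≈ 0.25

Minimum detectable effect (paired t-test, normal approximation):
d = (z_α + z_β) / √n
d = (1.645 + 1.555) / √170
d = 3.200 / 13.038
d ≈ 0.25

By Cohen's convention (0.2 small / 0.5 medium / 0.8 large): small effect.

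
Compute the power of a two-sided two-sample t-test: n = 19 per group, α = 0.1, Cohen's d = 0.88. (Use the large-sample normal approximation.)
Power ≈ 0.86

Power calculation (two-sample t-test, normal approximation):
z_β = d · √(n/2) - z_{α/2}
z_β = 0.88 · √(19/2) - 1.645
z_β = 0.88 · 3.082 - 1.645
z_β = 1.067

Power = Φ(z_β) = Φ(1.067) ≈ 0.857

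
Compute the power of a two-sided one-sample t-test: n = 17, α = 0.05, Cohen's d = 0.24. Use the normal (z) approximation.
Power ≈ 0.17

Power calculation (one-sample t-test, normal approximation):
z_β = d · √n - z_{α/2}
z_β = 0.24 · √17 - 1.960
z_β = 0.24 · 4.123 - 1.960
z_β = -0.970

Power = Φ(z_β) = Φ(-0.970) ≈ 0.166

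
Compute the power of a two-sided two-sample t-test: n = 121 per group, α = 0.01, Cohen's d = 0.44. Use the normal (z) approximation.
Power ≈ 0.80

Power calculation (two-sample t-test, normal approximation):
z_β = d · √(n/2) - z_{α/2}
z_β = 0.44 · √(121/2) - 2.576
z_β = 0.44 · 7.778 - 2.576
z_β = 0.847

Power = Φ(z_β) = Φ(0.847) ≈ 0.801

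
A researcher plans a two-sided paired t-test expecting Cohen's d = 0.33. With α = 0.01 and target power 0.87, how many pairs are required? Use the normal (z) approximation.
n = 126 pairs

Sample size formula (paired t-test, normal approximation):
n = ((z_{α/2} + z_β) / d)²

z_{α/2} = 2.576 (for α = 0.01, two-sided)
z_β = 1.126 (for power = 0.87)
d = 0.33

n = ((2.576 + 1.126) / 0.33)²
n = (11.218)²
n ≈ 125.84
Round up to the next whole number: n = 126 pairs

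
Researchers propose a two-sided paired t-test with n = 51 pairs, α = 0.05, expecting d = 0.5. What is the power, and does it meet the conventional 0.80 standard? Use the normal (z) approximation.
Power ≈ 0.95; the study is adequately powered (power ≥ 0.80)

Power calculation (paired t-test, normal approximation):
z_β = d · √n - z_{α/2}
z_β = 0.5 · √51 - 1.960
z_β = 0.5 · 7.141 - 1.960
z_β = 1.611

Power = Φ(z_β) = Φ(1.611) ≈ 0.946

Effect size d = 0.5 is medium by Cohen's convention (0.2/0.5/0.8).

Threshold: power ≥ 0.80 is conventionally adequate.
Power ≈ 0.95 → the study is adequately powered (power ≥ 0.80).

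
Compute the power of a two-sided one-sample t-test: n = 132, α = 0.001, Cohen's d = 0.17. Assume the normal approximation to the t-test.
Power ≈ 0.09

Power calculation (one-sample t-test, normal approximation):
z_β = d · √n - z_{α/2}
z_β = 0.17 · √132 - 3.291
z_β = 0.17 · 11.489 - 3.291
z_β = -1.337

Power = Φ(z_β) = Φ(-1.337) ≈ 0.091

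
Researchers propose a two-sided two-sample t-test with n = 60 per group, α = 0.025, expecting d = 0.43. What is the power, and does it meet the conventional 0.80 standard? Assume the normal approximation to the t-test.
Power ≈ 0.55; the study is underpowered (power < 0.80)

Power calculation (two-sample t-test, normal approximation):
z_β = d · √(n/2) - z_{α/2}
z_β = 0.43 · √(60/2) - 2.241
z_β = 0.43 · 5.477 - 2.241
z_β = 0.114

Power = Φ(z_β) = Φ(0.114) ≈ 0.545

Effect size d = 0.43 is small by Cohen's convention (0.2/0.5/0.8).

Threshold: power ≥ 0.80 is conventionally adequate.
Power ≈ 0.55 → the study is underpowered (power < 0.80).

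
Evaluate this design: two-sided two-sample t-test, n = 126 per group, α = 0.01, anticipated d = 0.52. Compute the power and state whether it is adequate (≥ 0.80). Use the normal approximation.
Power ≈ 0.94; the study is adequately powered (power ≥ 0.80)

Power calculation (two-sample t-test, normal approximation):
z_β = d · √(n/2) - z_{α/2}
z_β = 0.52 · √(126/2) - 2.576
z_β = 0.52 · 7.937 - 2.576
z_β = 1.552

Power = Φ(z_β) = Φ(1.552) ≈ 0.940

Effect size d = 0.52 is medium by Cohen's convention (0.2/0.5/0.8).

Threshold: power ≥ 0.80 is conventionally adequate.
Power ≈ 0.94 → the study is adequately powered (power ≥ 0.80).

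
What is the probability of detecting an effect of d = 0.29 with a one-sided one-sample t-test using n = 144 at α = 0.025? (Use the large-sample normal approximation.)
Power ≈ 0.94

Power calculation (one-sample t-test, normal approximation):
z_β = d · √n - z_α
z_β = 0.29 · √144 - 1.960
z_β = 0.29 · 12.000 - 1.960
z_β = 1.520

Power = Φ(z_β) = Φ(1.520) ≈ 0.936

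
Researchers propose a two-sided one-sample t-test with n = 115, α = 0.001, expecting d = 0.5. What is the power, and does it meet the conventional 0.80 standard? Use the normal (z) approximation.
Power ≈ 0.98; the study is adequately powered (power ≥ 0.80)

Power calculation (one-sample t-test, normal approximation):
z_β = d · √n - z_{α/2}
z_β = 0.5 · √115 - 3.291
z_β = 0.5 · 10.724 - 3.291
z_β = 2.071

Power = Φ(z_β) = Φ(2.071) ≈ 0.981

Effect size d = 0.5 is medium by Cohen's convention (0.2/0.5/0.8).

Threshold: power ≥ 0.80 is conventionally adequate.
Power ≈ 0.98 → the study is adequately powered (power ≥ 0.80).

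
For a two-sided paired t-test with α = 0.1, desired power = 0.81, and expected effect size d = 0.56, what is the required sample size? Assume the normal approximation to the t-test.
n = 21 pairs

Sample size formula (paired t-test, normal approximation):
n = ((z_{α/2} + z_β) / d)²

z_{α/2} = 1.645 (for α = 0.1, two-sided)
z_β = 0.878 (for power = 0.81)
d = 0.56

n = ((1.645 + 0.878) / 0.56)²
n = (4.505)²
n ≈ 20.30
Round up to the next whole number: n = 21 pairs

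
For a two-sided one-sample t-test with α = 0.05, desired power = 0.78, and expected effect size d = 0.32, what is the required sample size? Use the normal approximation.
n = 73

Sample size formula (one-sample t-test, normal approximation):
n = ((z_{α/2} + z_β) / d)²

z_{α/2} = 1.960 (for α = 0.05, two-sided)
z_β = 0.772 (for power = 0.78)
d = 0.32

n = ((1.960 + 0.772) / 0.32)²
n = (8.538)²
n ≈ 72.90
Round up to the next whole number: n = 73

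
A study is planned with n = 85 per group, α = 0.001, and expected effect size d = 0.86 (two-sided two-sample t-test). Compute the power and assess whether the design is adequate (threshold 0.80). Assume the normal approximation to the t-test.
Power ≈ 0.99; the study is adequately powered (power ≥ 0.80)

Power calculation (two-sample t-test, normal approximation):
z_β = d · √(n/2) - z_{α/2}
z_β = 0.86 · √(85/2) - 3.291
z_β = 0.86 · 6.519 - 3.291
z_β = 2.316

Power = Φ(z_β) = Φ(2.316) ≈ 0.990

Effect size d = 0.86 is large by Cohen's convention (0.2/0.5/0.8).

Threshold: power ≥ 0.80 is conventionally adequate.
Power ≈ 0.99 → the study is adequately powered (power ≥ 0.80).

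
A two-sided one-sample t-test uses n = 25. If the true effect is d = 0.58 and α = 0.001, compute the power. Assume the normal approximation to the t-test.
Power ≈ 0.35

Power calculation (one-sample t-test, normal approximation):
z_β = d · √n - z_{α/2}
z_β = 0.58 · √25 - 3.291
z_β = 0.58 · 5.000 - 3.291
z_β = -0.391

Power = Φ(z_β) = Φ(-0.391) ≈ 0.348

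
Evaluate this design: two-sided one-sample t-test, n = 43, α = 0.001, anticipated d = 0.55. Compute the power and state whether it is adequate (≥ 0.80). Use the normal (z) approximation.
Power ≈ 0.62; the study is underpowered (power < 0.80)

Power calculation (one-sample t-test, normal approximation):
z_β = d · √n - z_{α/2}
z_β = 0.55 · √43 - 3.291
z_β = 0.55 · 6.557 - 3.291
z_β = 0.316

Power = Φ(z_β) = Φ(0.316) ≈ 0.624

Effect size d = 0.55 is medium by Cohen's convention (0.2/0.5/0.8).

Threshold: power ≥ 0.80 is conventionally adequate.
Power ≈ 0.62 → the study is underpowered (power < 0.80).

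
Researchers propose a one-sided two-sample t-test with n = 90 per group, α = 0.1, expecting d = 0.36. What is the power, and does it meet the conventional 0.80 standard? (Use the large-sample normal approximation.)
Power ≈ 0.87; the study is adequately powered (power ≥ 0.80)

Power calculation (two-sample t-test, normal approximation):
z_β = d · √(n/2) - z_α
z_β = 0.36 · √(90/2) - 1.282
z_β = 0.36 · 6.708 - 1.282
z_β = 1.133

Power = Φ(z_β) = Φ(1.133) ≈ 0.871

Effect size d = 0.36 is small by Cohen's convention (0.2/0.5/0.8).

Threshold: power ≥ 0.80 is conventionally adequate.
Power ≈ 0.87 → the study is adequately powered (power ≥ 0.80).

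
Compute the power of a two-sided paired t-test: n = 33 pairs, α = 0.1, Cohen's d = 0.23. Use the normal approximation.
Power ≈ 0.37

Power calculation (paired t-test, normal approximation):
z_β = d · √n - z_{α/2}
z_β = 0.23 · √33 - 1.645
z_β = 0.23 · 5.745 - 1.645
z_β = -0.324

Power = Φ(z_β) = Φ(-0.324) ≈ 0.373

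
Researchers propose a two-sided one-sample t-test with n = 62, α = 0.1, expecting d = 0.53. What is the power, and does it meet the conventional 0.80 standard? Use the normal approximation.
Power ≈ 0.99; the study is adequately powered (power ≥ 0.80)

Power calculation (one-sample t-test, normal approximation):
z_β = d · √n - z_{α/2}
z_β = 0.53 · √62 - 1.645
z_β = 0.53 · 7.874 - 1.645
z_β = 2.528

Power = Φ(z_β) = Φ(2.528) ≈ 0.994

Effect size d = 0.53 is medium by Cohen's convention (0.2/0.5/0.8).

Threshold: power ≥ 0.80 is conventionally adequate.
Power ≈ 0.99 → the study is adequately powered (power ≥ 0.80).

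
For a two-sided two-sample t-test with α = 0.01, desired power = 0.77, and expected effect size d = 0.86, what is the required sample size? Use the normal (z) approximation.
n = 30 per group

Sample size formula (two-sample t-test, normal approximation):
n = 2 · ((z_{α/2} + z_β) / d)²

z_{α/2} = 2.576 (for α = 0.01, two-sided)
z_β = 0.739 (for power = 0.77)
d = 0.86

n = 2 · ((2.576 + 0.739) / 0.86)²
n = 2 · (3.855)²
n ≈ 29.72
Round up to the next whole number: n = 30 per group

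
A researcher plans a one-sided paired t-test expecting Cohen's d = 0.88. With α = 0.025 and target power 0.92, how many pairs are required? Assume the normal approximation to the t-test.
n = 15 pairs

Sample size formula (paired t-test, normal approximation):
n = ((z_α + z_β) / d)²

z_α = 1.960 (for α = 0.025, one-sided)
z_β = 1.405 (for power = 0.92)
d = 0.88

n = ((1.960 + 1.405) / 0.88)²
n = (3.824)²
n ≈ 14.62
Round up to the next whole number: n = 15 pairs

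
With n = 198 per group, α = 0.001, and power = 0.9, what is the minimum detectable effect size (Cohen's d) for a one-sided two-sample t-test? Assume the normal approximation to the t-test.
d ≈ 0.44

Minimum detectable effect (two-sample t-test, normal approximation):
d = (z_α + z_β) / √(n/2)
d = (3.090 + 1.282) / √(198/2)
d = 4.372 / 9.950
d ≈ 0.44

By Cohen's convention (0.2 small / 0.5 medium / 0.8 large): small effect.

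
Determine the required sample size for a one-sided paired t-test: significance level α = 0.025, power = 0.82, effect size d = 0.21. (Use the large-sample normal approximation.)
n = 188 pairs

Sample size formula (paired t-test, normal approximation):
n = ((z_α + z_β) / d)²

z_α = 1.960 (for α = 0.025, one-sided)
z_β = 0.915 (for power = 0.82)
d = 0.21

n = ((1.960 + 0.915) / 0.21)²
n = (13.690)²
n ≈ 187.42
Round up to the next whole number: n = 188 pairs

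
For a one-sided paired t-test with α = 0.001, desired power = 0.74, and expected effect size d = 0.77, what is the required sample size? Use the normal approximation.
n = 24 pairs

Sample size formula (paired t-test, normal approximation):
n = ((z_α + z_β) / d)²

z_α = 3.090 (for α = 0.001, one-sided)
z_β = 0.643 (for power = 0.74)
d = 0.77

n = ((3.090 + 0.643) / 0.77)²
n = (4.848)²
n ≈ 23.50
Round up to the next whole number: n = 24 pairs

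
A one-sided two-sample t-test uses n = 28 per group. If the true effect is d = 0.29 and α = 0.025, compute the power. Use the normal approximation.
Power ≈ 0.19

Power calculation (two-sample t-test, normal approximation):
z_β = d · √(n/2) - z_α
z_β = 0.29 · √(28/2) - 1.960
z_β = 0.29 · 3.742 - 1.960
z_β = -0.875

Power = Φ(z_β) = Φ(-0.875) ≈ 0.191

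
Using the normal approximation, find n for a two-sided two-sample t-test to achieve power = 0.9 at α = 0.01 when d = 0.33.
n = 274 per group

Sample size formula (two-sample t-test, normal approximation):
n = 2 · ((z_{α/2} + z_β) / d)²

z_{α/2} = 2.576 (for α = 0.01, two-sided)
z_β = 1.282 (for power = 0.9)
d = 0.33

n = 2 · ((2.576 + 1.282) / 0.33)²
n = 2 · (11.691)²
n ≈ 273.36
Round up to the next whole number: n = 274 per group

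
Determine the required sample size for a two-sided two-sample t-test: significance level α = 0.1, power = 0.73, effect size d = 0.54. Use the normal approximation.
n = 35 per group

Sample size formula (two-sample t-test, normal approximation):
n = 2 · ((z_{α/2} + z_β) / d)²

z_{α/2} = 1.645 (for α = 0.1, two-sided)
z_β = 0.613 (for power = 0.73)
d = 0.54

n = 2 · ((1.645 + 0.613) / 0.54)²
n = 2 · (4.181)²
n ≈ 34.96
Round up to the next whole number: n = 35 per group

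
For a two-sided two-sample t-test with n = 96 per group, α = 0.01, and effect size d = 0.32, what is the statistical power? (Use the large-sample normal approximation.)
Power ≈ 0.36

Power calculation (two-sample t-test, normal approximation):
z_β = d · √(n/2) - z_{α/2}
z_β = 0.32 · √(96/2) - 2.576
z_β = 0.32 · 6.928 - 2.576
z_β = -0.359

Power = Φ(z_β) = Φ(-0.359) ≈ 0.360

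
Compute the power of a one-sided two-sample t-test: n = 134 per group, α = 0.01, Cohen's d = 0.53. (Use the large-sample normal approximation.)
Power ≈ 0.98

Power calculation (two-sample t-test, normal approximation):
z_β = d · √(n/2) - z_α
z_β = 0.53 · √(134/2) - 2.326
z_β = 0.53 · 8.185 - 2.326
z_β = 2.012

Power = Φ(z_β) = Φ(2.012) ≈ 0.978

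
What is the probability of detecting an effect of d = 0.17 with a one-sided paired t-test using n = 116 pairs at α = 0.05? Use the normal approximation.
Power ≈ 0.57

Power calculation (paired t-test, normal approximation):
z_β = d · √n - z_α
z_β = 0.17 · √116 - 1.645
z_β = 0.17 · 10.770 - 1.645
z_β = 0.186

Power = Φ(z_β) = Φ(0.186) ≈ 0.574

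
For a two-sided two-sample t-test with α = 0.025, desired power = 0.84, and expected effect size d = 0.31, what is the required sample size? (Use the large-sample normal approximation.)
n = 218 per group

Sample size formula (two-sample t-test, normal approximation):
n = 2 · ((z_{α/2} + z_β) / d)²

z_{α/2} = 2.241 (for α = 0.025, two-sided)
z_β = 0.994 (for power = 0.84)
d = 0.31

n = 2 · ((2.241 + 0.994) / 0.31)²
n = 2 · (10.435)²
n ≈ 217.78
Round up to the next whole number: n = 218 per group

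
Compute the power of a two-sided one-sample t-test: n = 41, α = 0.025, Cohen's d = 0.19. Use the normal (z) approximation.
Power ≈ 0.15

Power calculation (one-sample t-test, normal approximation):
z_β = d · √n - z_{α/2}
z_β = 0.19 · √41 - 2.241
z_β = 0.19 · 6.403 - 2.241
z_β = -1.025

Power = Φ(z_β) = Φ(-1.025) ≈ 0.153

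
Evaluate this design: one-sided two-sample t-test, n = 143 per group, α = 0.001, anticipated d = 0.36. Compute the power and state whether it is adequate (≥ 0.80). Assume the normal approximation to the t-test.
Power ≈ 0.48; the study is underpowered (power < 0.80)

Power calculation (two-sample t-test, normal approximation):
z_β = d · √(n/2) - z_α
z_β = 0.36 · √(143/2) - 3.090
z_β = 0.36 · 8.456 - 3.090
z_β = -0.046

Power = Φ(z_β) = Φ(-0.046) ≈ 0.482

Effect size d = 0.36 is small by Cohen's convention (0.2/0.5/0.8).

Threshold: power ≥ 0.80 is conventionally adequate.
Power ≈ 0.48 → the study is underpowered (power < 0.80).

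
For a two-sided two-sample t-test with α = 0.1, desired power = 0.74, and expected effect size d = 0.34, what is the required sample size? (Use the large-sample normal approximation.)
n = 91 per group

Sample size formula (two-sample t-test, normal approximation):
n = 2 · ((z_{α/2} + z_β) / d)²

z_{α/2} = 1.645 (for α = 0.1, two-sided)
z_β = 0.643 (for power = 0.74)
d = 0.34

n = 2 · ((1.645 + 0.643) / 0.34)²
n = 2 · (6.729)²
n ≈ 90.56
Round up to the next whole number: n = 91 per group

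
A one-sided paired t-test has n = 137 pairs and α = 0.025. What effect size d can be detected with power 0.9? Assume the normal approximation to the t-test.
d ≈ 0.28

Minimum detectable effect (paired t-test, normal approximation):
d = (z_α + z_β) / √n
d = (1.960 + 1.282) / √137
d = 3.242 / 11.705
d ≈ 0.28

By Cohen's convention (0.2 small / 0.5 medium / 0.8 large): small effect.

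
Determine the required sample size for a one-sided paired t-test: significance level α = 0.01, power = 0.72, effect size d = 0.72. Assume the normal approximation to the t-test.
n = 17 pairs

Sample size formula (paired t-test, normal approximation):
n = ((z_α + z_β) / d)²

z_α = 2.326 (for α = 0.01, one-sided)
z_β = 0.583 (for power = 0.72)
d = 0.72

n = ((2.326 + 0.583) / 0.72)²
n = (4.040)²
n ≈ 16.32
Round up to the next whole number: n = 17 pairs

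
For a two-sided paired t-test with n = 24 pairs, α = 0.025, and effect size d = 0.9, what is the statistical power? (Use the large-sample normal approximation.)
Power ≈ 0.98

Power calculation (paired t-test, normal approximation):
z_β = d · √n - z_{α/2}
z_β = 0.9 · √24 - 2.241
z_β = 0.9 · 4.899 - 2.241
z_β = 2.168

Power = Φ(z_β) = Φ(2.168) ≈ 0.985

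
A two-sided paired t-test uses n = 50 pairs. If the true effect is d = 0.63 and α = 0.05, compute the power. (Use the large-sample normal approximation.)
Power ≈ 0.99

Power calculation (paired t-test, normal approximation):
z_β = d · √n - z_{α/2}
z_β = 0.63 · √50 - 1.960
z_β = 0.63 · 7.071 - 1.960
z_β = 2.495

Power = Φ(z_β) = Φ(2.495) ≈ 0.994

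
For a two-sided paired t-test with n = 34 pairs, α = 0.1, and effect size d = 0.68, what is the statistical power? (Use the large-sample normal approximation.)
Power ≈ 0.99

Power calculation (paired t-test, normal approximation):
z_β = d · √n - z_{α/2}
z_β = 0.68 · √34 - 1.645
z_β = 0.68 · 5.831 - 1.645
z_β = 2.320

Power = Φ(z_β) = Φ(2.320) ≈ 0.990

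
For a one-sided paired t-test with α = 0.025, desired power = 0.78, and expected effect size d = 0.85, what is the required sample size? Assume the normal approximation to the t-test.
n = 11 pairs

Sample size formula (paired t-test, normal approximation):
n = ((z_α + z_β) / d)²

z_α = 1.960 (for α = 0.025, one-sided)
z_β = 0.772 (for power = 0.78)
d = 0.85

n = ((1.960 + 0.772) / 0.85)²
n = (3.214)²
n ≈ 10.33
Round up to the next whole number: n = 11 pairs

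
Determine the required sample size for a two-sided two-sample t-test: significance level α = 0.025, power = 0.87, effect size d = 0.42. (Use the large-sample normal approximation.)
n = 129 per group

Sample size formula (two-sample t-test, normal approximation):
n = 2 · ((z_{α/2} + z_β) / d)²

z_{α/2} = 2.241 (for α = 0.025, two-sided)
z_β = 1.126 (for power = 0.87)
d = 0.42

n = 2 · ((2.241 + 1.126) / 0.42)²
n = 2 · (8.017)²
n ≈ 128.54
Round up to the next whole number: n = 129 per group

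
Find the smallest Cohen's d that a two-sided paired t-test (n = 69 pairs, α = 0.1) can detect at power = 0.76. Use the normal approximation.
d ≈ 0.28

Minimum detectable effect (paired t-test, normal approximation):
d = (z_{α/2} + z_β) / √n
d = (1.645 + 0.706) / √69
d = 2.351 / 8.307
d ≈ 0.28

By Cohen's convention (0.2 small / 0.5 medium / 0.8 large): small effect.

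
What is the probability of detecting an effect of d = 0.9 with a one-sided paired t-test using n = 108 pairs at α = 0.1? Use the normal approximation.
Power ≈ 1.00

Power calculation (paired t-test, normal approximation):
z_β = d · √n - z_α
z_β = 0.9 · √108 - 1.282
z_β = 0.9 · 10.392 - 1.282
z_β = 8.072

Power = Φ(z_β) = Φ(8.072) ≈ 1.000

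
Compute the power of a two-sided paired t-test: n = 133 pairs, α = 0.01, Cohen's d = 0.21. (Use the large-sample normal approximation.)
Power ≈ 0.44

Power calculation (paired t-test, normal approximation):
z_β = d · √n - z_{α/2}
z_β = 0.21 · √133 - 2.576
z_β = 0.21 · 11.533 - 2.576
z_β = -0.154

Power = Φ(z_β) = Φ(-0.154) ≈ 0.439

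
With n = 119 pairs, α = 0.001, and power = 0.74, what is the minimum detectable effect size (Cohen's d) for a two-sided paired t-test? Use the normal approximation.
d ≈ 0.36

Minimum detectable effect (paired t-test, normal approximation):
d = (z_{α/2} + z_β) / √n
d = (3.291 + 0.643) / √119
d = 3.934 / 10.909
d ≈ 0.36

By Cohen's convention (0.2 small / 0.5 medium / 0.8 large): small effect.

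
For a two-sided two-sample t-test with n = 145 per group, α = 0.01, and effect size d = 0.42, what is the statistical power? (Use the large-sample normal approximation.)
Power ≈ 0.84

Power calculation (two-sample t-test, normal approximation):
z_β = d · √(n/2) - z_{α/2}
z_β = 0.42 · √(145/2) - 2.576
z_β = 0.42 · 8.515 - 2.576
z_β = 1.000

Power = Φ(z_β) = Φ(1.000) ≈ 0.841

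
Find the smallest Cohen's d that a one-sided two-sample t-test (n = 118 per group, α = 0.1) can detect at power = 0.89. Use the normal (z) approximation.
d ≈ 0.33

Minimum detectable effect (two-sample t-test, normal approximation):
d = (z_α + z_β) / √(n/2)
d = (1.282 + 1.227) / √(118/2)
d = 2.508 / 7.681
d ≈ 0.33

By Cohen's convention (0.2 small / 0.5 medium / 0.8 large): small effect.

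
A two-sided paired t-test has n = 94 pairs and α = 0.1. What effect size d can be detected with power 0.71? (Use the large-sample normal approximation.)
d ≈ 0.23

Minimum detectable effect (paired t-test, normal approximation):
d = (z_{α/2} + z_β) / √n
d = (1.645 + 0.553) / √94
d = 2.198 / 9.695
d ≈ 0.23

By Cohen's convention (0.2 small / 0.5 medium / 0.8 large): small effect.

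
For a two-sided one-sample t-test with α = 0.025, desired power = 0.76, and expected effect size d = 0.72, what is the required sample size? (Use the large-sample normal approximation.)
n = 17

Sample size formula (one-sample t-test, normal approximation):
n = ((z_{α/2} + z_β) / d)²

z_{α/2} = 2.241 (for α = 0.025, two-sided)
z_β = 0.706 (for power = 0.76)
d = 0.72

n = ((2.241 + 0.706) / 0.72)²
n = (4.093)²
n ≈ 16.75
Round up to the next whole number: n = 17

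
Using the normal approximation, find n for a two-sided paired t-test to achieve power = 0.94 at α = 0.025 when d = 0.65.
n = 35 pairs

Sample size formula (paired t-test, normal approximation):
n = ((z_{α/2} + z_β) / d)²

z_{α/2} = 2.241 (for α = 0.025, two-sided)
z_β = 1.555 (for power = 0.94)
d = 0.65

n = ((2.241 + 1.555) / 0.65)²
n = (5.840)²
n ≈ 34.11
Round up to the next whole number: n = 35 pairs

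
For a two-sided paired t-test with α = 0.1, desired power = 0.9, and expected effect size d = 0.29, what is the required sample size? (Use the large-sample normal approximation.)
n = 102 pairs

Sample size formula (paired t-test, normal approximation):
n = ((z_{α/2} + z_β) / d)²

z_{α/2} = 1.645 (for α = 0.1, two-sided)
z_β = 1.282 (for power = 0.9)
d = 0.29

n = ((1.645 + 1.282) / 0.29)²
n = (10.093)²
n ≈ 101.87
Round up to the next whole number: n = 102 pairs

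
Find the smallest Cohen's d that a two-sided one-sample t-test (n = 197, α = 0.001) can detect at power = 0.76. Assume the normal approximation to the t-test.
d ≈ 0.28

Minimum detectable effect (one-sample t-test, normal approximation):
d = (z_{α/2} + z_β) / √n
d = (3.291 + 0.706) / √197
d = 3.997 / 14.036
d ≈ 0.28

By Cohen's convention (0.2 small / 0.5 medium / 0.8 large): small effect.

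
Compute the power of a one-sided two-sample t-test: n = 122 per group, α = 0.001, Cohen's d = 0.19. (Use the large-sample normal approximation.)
Power ≈ 0.05

Power calculation (two-sample t-test, normal approximation):
z_β = d · √(n/2) - z_α
z_β = 0.19 · √(122/2) - 3.090
z_β = 0.19 · 7.810 - 3.090
z_β = -1.606

Power = Φ(z_β) = Φ(-1.606) ≈ 0.054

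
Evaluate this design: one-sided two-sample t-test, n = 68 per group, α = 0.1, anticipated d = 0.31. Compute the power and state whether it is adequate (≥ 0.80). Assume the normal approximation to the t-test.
Power ≈ 0.70; the study is underpowered (power < 0.80)

Power calculation (two-sample t-test, normal approximation):
z_β = d · √(n/2) - z_α
z_β = 0.31 · √(68/2) - 1.282
z_β = 0.31 · 5.831 - 1.282
z_β = 0.526

Power = Φ(z_β) = Φ(0.526) ≈ 0.701

Effect size d = 0.31 is small by Cohen's convention (0.2/0.5/0.8).

Threshold: power ≥ 0.80 is conventionally adequate.
Power ≈ 0.70 → the study is underpowered (power < 0.80).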